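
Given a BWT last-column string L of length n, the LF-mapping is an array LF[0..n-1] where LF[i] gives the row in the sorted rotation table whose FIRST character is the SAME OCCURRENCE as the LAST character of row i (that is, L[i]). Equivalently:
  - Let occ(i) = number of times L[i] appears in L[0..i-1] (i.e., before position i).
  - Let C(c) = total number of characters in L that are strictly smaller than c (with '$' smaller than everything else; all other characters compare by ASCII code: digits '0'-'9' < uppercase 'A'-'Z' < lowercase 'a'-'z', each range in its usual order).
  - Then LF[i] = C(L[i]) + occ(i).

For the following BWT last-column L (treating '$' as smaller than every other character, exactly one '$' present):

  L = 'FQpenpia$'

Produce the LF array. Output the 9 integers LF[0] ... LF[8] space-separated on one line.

Answer: 1 2 7 4 6 8 5 3 0

Derivation:
Char counts: '$':1, 'F':1, 'Q':1, 'a':1, 'e':1, 'i':1, 'n':1, 'p':2
C (first-col start): C('$')=0, C('F')=1, C('Q')=2, C('a')=3, C('e')=4, C('i')=5, C('n')=6, C('p')=7
L[0]='F': occ=0, LF[0]=C('F')+0=1+0=1
L[1]='Q': occ=0, LF[1]=C('Q')+0=2+0=2
L[2]='p': occ=0, LF[2]=C('p')+0=7+0=7
L[3]='e': occ=0, LF[3]=C('e')+0=4+0=4
L[4]='n': occ=0, LF[4]=C('n')+0=6+0=6
L[5]='p': occ=1, LF[5]=C('p')+1=7+1=8
L[6]='i': occ=0, LF[6]=C('i')+0=5+0=5
L[7]='a': occ=0, LF[7]=C('a')+0=3+0=3
L[8]='$': occ=0, LF[8]=C('$')+0=0+0=0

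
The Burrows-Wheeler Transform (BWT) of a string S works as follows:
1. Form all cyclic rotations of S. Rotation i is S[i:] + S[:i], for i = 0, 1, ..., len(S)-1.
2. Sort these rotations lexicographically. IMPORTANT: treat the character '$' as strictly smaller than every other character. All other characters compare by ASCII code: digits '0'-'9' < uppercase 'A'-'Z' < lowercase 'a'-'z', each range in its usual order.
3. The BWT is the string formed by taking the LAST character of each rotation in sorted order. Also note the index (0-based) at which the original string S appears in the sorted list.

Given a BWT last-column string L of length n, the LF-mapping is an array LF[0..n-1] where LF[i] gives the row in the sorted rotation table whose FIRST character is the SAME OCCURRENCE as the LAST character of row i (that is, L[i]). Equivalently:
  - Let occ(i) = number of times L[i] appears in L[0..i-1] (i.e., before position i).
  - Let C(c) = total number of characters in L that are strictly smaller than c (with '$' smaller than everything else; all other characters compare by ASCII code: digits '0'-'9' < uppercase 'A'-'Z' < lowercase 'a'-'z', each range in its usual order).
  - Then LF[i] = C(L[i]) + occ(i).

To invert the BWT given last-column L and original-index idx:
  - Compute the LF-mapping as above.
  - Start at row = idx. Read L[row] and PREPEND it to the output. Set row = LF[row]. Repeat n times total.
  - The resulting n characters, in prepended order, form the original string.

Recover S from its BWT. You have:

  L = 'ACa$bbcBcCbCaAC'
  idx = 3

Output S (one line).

Answer: BCcaAcCbCabbCA$

Derivation:
LF mapping: 1 4 8 0 10 11 13 3 14 5 12 6 9 2 7
Walk LF starting at row 3, prepending L[row]:
  step 1: row=3, L[3]='$', prepend. Next row=LF[3]=0
  step 2: row=0, L[0]='A', prepend. Next row=LF[0]=1
  step 3: row=1, L[1]='C', prepend. Next row=LF[1]=4
  step 4: row=4, L[4]='b', prepend. Next row=LF[4]=10
  step 5: row=10, L[10]='b', prepend. Next row=LF[10]=12
  step 6: row=12, L[12]='a', prepend. Next row=LF[12]=9
  step 7: row=9, L[9]='C', prepend. Next row=LF[9]=5
  step 8: row=5, L[5]='b', prepend. Next row=LF[5]=11
  step 9: row=11, L[11]='C', prepend. Next row=LF[11]=6
  step 10: row=6, L[6]='c', prepend. Next row=LF[6]=13
  step 11: row=13, L[13]='A', prepend. Next row=LF[13]=2
  step 12: row=2, L[2]='a', prepend. Next row=LF[2]=8
  step 13: row=8, L[8]='c', prepend. Next row=LF[8]=14
  step 14: row=14, L[14]='C', prepend. Next row=LF[14]=7
  step 15: row=7, L[7]='B', prepend. Next row=LF[7]=3
Reversed output: BCcaAcCbCabbCA$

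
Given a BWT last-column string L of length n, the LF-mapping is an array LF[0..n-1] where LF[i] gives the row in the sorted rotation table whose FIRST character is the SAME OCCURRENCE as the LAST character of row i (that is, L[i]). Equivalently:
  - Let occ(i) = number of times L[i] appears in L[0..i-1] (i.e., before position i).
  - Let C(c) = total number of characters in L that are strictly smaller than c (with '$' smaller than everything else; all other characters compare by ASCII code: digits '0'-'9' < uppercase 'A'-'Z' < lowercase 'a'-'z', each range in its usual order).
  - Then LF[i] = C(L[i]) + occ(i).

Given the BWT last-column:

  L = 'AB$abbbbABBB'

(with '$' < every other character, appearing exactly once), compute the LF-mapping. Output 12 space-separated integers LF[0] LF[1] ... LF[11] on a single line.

Answer: 1 3 0 7 8 9 10 11 2 4 5 6

Derivation:
Char counts: '$':1, 'A':2, 'B':4, 'a':1, 'b':4
C (first-col start): C('$')=0, C('A')=1, C('B')=3, C('a')=7, C('b')=8
L[0]='A': occ=0, LF[0]=C('A')+0=1+0=1
L[1]='B': occ=0, LF[1]=C('B')+0=3+0=3
L[2]='$': occ=0, LF[2]=C('$')+0=0+0=0
L[3]='a': occ=0, LF[3]=C('a')+0=7+0=7
L[4]='b': occ=0, LF[4]=C('b')+0=8+0=8
L[5]='b': occ=1, LF[5]=C('b')+1=8+1=9
L[6]='b': occ=2, LF[6]=C('b')+2=8+2=10
L[7]='b': occ=3, LF[7]=C('b')+3=8+3=11
L[8]='A': occ=1, LF[8]=C('A')+1=1+1=2
L[9]='B': occ=1, LF[9]=C('B')+1=3+1=4
L[10]='B': occ=2, LF[10]=C('B')+2=3+2=5
L[11]='B': occ=3, LF[11]=C('B')+3=3+3=6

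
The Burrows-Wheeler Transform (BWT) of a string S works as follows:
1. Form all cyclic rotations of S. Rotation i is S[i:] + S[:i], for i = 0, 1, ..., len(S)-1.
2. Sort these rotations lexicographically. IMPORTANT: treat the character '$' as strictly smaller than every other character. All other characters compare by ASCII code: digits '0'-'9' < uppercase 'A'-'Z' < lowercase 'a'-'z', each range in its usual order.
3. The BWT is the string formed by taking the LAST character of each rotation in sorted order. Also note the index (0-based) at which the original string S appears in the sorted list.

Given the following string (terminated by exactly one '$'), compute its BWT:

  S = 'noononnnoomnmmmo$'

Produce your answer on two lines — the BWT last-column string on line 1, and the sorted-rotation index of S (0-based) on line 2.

All 17 rotations (rotation i = S[i:]+S[:i]):
  rot[0] = noononnnoomnmmmo$
  rot[1] = oononnnoomnmmmo$n
  rot[2] = ononnnoomnmmmo$no
  rot[3] = nonnnoomnmmmo$noo
  rot[4] = onnnoomnmmmo$noon
  rot[5] = nnnoomnmmmo$noono
  rot[6] = nnoomnmmmo$noonon
  rot[7] = noomnmmmo$noononn
  rot[8] = oomnmmmo$noononnn
  rot[9] = omnmmmo$noononnno
  rot[10] = mnmmmo$noononnnoo
  rot[11] = nmmmo$noononnnoom
  rot[12] = mmmo$noononnnoomn
  rot[13] = mmo$noononnnoomnm
  rot[14] = mo$noononnnoomnmm
  rot[15] = o$noononnnoomnmmm
  rot[16] = $noononnnoomnmmmo
Sorted (with $ < everything):
  sorted[0] = $noononnnoomnmmmo  (last char: 'o')
  sorted[1] = mmmo$noononnnoomn  (last char: 'n')
  sorted[2] = mmo$noononnnoomnm  (last char: 'm')
  sorted[3] = mnmmmo$noononnnoo  (last char: 'o')
  sorted[4] = mo$noononnnoomnmm  (last char: 'm')
  sorted[5] = nmmmo$noononnnoom  (last char: 'm')
  sorted[6] = nnnoomnmmmo$noono  (last char: 'o')
  sorted[7] = nnoomnmmmo$noonon  (last char: 'n')
  sorted[8] = nonnnoomnmmmo$noo  (last char: 'o')
  sorted[9] = noomnmmmo$noononn  (last char: 'n')
  sorted[10] = noononnnoomnmmmo$  (last char: '$')
  sorted[11] = o$noononnnoomnmmm  (last char: 'm')
  sorted[12] = omnmmmo$noononnno  (last char: 'o')
  sorted[13] = onnnoomnmmmo$noon  (last char: 'n')
  sorted[14] = ononnnoomnmmmo$no  (last char: 'o')
  sorted[15] = oomnmmmo$noononnn  (last char: 'n')
  sorted[16] = oononnnoomnmmmo$n  (last char: 'n')
Last column: onmommonon$mononn
Original string S is at sorted index 10

Answer: onmommonon$mononn
10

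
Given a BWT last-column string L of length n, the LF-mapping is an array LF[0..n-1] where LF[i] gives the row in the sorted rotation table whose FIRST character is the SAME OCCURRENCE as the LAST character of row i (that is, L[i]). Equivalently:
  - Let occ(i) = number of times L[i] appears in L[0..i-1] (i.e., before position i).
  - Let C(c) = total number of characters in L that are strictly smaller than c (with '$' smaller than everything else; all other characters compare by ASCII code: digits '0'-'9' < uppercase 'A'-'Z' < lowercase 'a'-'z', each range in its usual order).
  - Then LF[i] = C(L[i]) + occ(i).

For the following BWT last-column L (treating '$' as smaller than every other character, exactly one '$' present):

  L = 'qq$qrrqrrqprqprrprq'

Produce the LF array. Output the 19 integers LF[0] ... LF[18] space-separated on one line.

Answer: 4 5 0 6 11 12 7 13 14 8 1 15 9 2 16 17 3 18 10

Derivation:
Char counts: '$':1, 'p':3, 'q':7, 'r':8
C (first-col start): C('$')=0, C('p')=1, C('q')=4, C('r')=11
L[0]='q': occ=0, LF[0]=C('q')+0=4+0=4
L[1]='q': occ=1, LF[1]=C('q')+1=4+1=5
L[2]='$': occ=0, LF[2]=C('$')+0=0+0=0
L[3]='q': occ=2, LF[3]=C('q')+2=4+2=6
L[4]='r': occ=0, LF[4]=C('r')+0=11+0=11
L[5]='r': occ=1, LF[5]=C('r')+1=11+1=12
L[6]='q': occ=3, LF[6]=C('q')+3=4+3=7
L[7]='r': occ=2, LF[7]=C('r')+2=11+2=13
L[8]='r': occ=3, LF[8]=C('r')+3=11+3=14
L[9]='q': occ=4, LF[9]=C('q')+4=4+4=8
L[10]='p': occ=0, LF[10]=C('p')+0=1+0=1
L[11]='r': occ=4, LF[11]=C('r')+4=11+4=15
L[12]='q': occ=5, LF[12]=C('q')+5=4+5=9
L[13]='p': occ=1, LF[13]=C('p')+1=1+1=2
L[14]='r': occ=5, LF[14]=C('r')+5=11+5=16
L[15]='r': occ=6, LF[15]=C('r')+6=11+6=17
L[16]='p': occ=2, LF[16]=C('p')+2=1+2=3
L[17]='r': occ=7, LF[17]=C('r')+7=11+7=18
L[18]='q': occ=6, LF[18]=C('q')+6=4+6=10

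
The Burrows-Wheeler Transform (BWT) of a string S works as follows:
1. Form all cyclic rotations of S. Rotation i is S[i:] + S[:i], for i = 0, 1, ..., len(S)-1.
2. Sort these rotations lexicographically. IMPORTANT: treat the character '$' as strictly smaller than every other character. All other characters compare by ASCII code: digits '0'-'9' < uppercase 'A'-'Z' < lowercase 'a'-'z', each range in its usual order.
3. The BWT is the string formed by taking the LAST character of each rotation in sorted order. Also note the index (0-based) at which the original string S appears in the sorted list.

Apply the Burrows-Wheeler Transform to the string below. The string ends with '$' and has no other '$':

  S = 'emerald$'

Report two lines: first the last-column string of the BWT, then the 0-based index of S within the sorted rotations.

Answer: drl$maee
3

Derivation:
All 8 rotations (rotation i = S[i:]+S[:i]):
  rot[0] = emerald$
  rot[1] = merald$e
  rot[2] = erald$em
  rot[3] = rald$eme
  rot[4] = ald$emer
  rot[5] = ld$emera
  rot[6] = d$emeral
  rot[7] = $emerald
Sorted (with $ < everything):
  sorted[0] = $emerald  (last char: 'd')
  sorted[1] = ald$emer  (last char: 'r')
  sorted[2] = d$emeral  (last char: 'l')
  sorted[3] = emerald$  (last char: '$')
  sorted[4] = erald$em  (last char: 'm')
  sorted[5] = ld$emera  (last char: 'a')
  sorted[6] = merald$e  (last char: 'e')
  sorted[7] = rald$eme  (last char: 'e')
Last column: drl$maee
Original string S is at sorted index 3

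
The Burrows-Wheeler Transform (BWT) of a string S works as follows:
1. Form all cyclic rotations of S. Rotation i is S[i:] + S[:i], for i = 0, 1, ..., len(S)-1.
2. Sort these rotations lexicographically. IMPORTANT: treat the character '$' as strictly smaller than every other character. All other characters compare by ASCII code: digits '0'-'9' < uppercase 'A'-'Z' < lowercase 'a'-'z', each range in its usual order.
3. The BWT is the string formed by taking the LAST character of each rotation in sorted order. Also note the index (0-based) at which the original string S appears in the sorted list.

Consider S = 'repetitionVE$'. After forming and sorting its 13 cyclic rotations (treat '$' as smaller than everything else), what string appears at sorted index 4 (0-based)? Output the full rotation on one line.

All 13 rotations (rotation i = S[i:]+S[:i]):
  rot[0] = repetitionVE$
  rot[1] = epetitionVE$r
  rot[2] = petitionVE$re
  rot[3] = etitionVE$rep
  rot[4] = titionVE$repe
  rot[5] = itionVE$repet
  rot[6] = tionVE$repeti
  rot[7] = ionVE$repetit
  rot[8] = onVE$repetiti
  rot[9] = nVE$repetitio
  rot[10] = VE$repetition
  rot[11] = E$repetitionV
  rot[12] = $repetitionVE
Sorted (with $ < everything):
  sorted[0] = $repetitionVE
  sorted[1] = E$repetitionV
  sorted[2] = VE$repetition
  sorted[3] = epetitionVE$r
  sorted[4] = etitionVE$rep
  sorted[5] = ionVE$repetit
  sorted[6] = itionVE$repet
  sorted[7] = nVE$repetitio
  sorted[8] = onVE$repetiti
  sorted[9] = petitionVE$re
  sorted[10] = repetitionVE$
  sorted[11] = tionVE$repeti
  sorted[12] = titionVE$repe
sorted[4] = etitionVE$rep

Answer: etitionVE$rep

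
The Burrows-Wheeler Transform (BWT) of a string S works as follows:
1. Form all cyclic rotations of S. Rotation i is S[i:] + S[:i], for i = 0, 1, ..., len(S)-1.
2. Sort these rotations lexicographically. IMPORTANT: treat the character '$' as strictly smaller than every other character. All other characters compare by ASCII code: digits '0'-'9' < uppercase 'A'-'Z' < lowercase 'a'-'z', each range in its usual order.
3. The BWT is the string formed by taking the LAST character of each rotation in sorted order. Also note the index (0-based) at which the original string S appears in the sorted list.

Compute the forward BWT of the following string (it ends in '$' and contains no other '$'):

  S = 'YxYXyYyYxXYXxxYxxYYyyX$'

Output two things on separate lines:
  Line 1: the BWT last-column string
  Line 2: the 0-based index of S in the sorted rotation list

All 23 rotations (rotation i = S[i:]+S[:i]):
  rot[0] = YxYXyYyYxXYXxxYxxYYyyX$
  rot[1] = xYXyYyYxXYXxxYxxYYyyX$Y
  rot[2] = YXyYyYxXYXxxYxxYYyyX$Yx
  rot[3] = XyYyYxXYXxxYxxYYyyX$YxY
  rot[4] = yYyYxXYXxxYxxYYyyX$YxYX
  rot[5] = YyYxXYXxxYxxYYyyX$YxYXy
  rot[6] = yYxXYXxxYxxYYyyX$YxYXyY
  rot[7] = YxXYXxxYxxYYyyX$YxYXyYy
  rot[8] = xXYXxxYxxYYyyX$YxYXyYyY
  rot[9] = XYXxxYxxYYyyX$YxYXyYyYx
  rot[10] = YXxxYxxYYyyX$YxYXyYyYxX
  rot[11] = XxxYxxYYyyX$YxYXyYyYxXY
  rot[12] = xxYxxYYyyX$YxYXyYyYxXYX
  rot[13] = xYxxYYyyX$YxYXyYyYxXYXx
  rot[14] = YxxYYyyX$YxYXyYyYxXYXxx
  rot[15] = xxYYyyX$YxYXyYyYxXYXxxY
  rot[16] = xYYyyX$YxYXyYyYxXYXxxYx
  rot[17] = YYyyX$YxYXyYyYxXYXxxYxx
  rot[18] = YyyX$YxYXyYyYxXYXxxYxxY
  rot[19] = yyX$YxYXyYyYxXYXxxYxxYY
  rot[20] = yX$YxYXyYyYxXYXxxYxxYYy
  rot[21] = X$YxYXyYyYxXYXxxYxxYYyy
  rot[22] = $YxYXyYyYxXYXxxYxxYYyyX
Sorted (with $ < everything):
  sorted[0] = $YxYXyYyYxXYXxxYxxYYyyX  (last char: 'X')
  sorted[1] = X$YxYXyYyYxXYXxxYxxYYyy  (last char: 'y')
  sorted[2] = XYXxxYxxYYyyX$YxYXyYyYx  (last char: 'x')
  sorted[3] = XxxYxxYYyyX$YxYXyYyYxXY  (last char: 'Y')
  sorted[4] = XyYyYxXYXxxYxxYYyyX$YxY  (last char: 'Y')
  sorted[5] = YXxxYxxYYyyX$YxYXyYyYxX  (last char: 'X')
  sorted[6] = YXyYyYxXYXxxYxxYYyyX$Yx  (last char: 'x')
  sorted[7] = YYyyX$YxYXyYyYxXYXxxYxx  (last char: 'x')
  sorted[8] = YxXYXxxYxxYYyyX$YxYXyYy  (last char: 'y')
  sorted[9] = YxYXyYyYxXYXxxYxxYYyyX$  (last char: '$')
  sorted[10] = YxxYYyyX$YxYXyYyYxXYXxx  (last char: 'x')
  sorted[11] = YyYxXYXxxYxxYYyyX$YxYXy  (last char: 'y')
  sorted[12] = YyyX$YxYXyYyYxXYXxxYxxY  (last char: 'Y')
  sorted[13] = xXYXxxYxxYYyyX$YxYXyYyY  (last char: 'Y')
  sorted[14] = xYXyYyYxXYXxxYxxYYyyX$Y  (last char: 'Y')
  sorted[15] = xYYyyX$YxYXyYyYxXYXxxYx  (last char: 'x')
  sorted[16] = xYxxYYyyX$YxYXyYyYxXYXx  (last char: 'x')
  sorted[17] = xxYYyyX$YxYXyYyYxXYXxxY  (last char: 'Y')
  sorted[18] = xxYxxYYyyX$YxYXyYyYxXYX  (last char: 'X')
  sorted[19] = yX$YxYXyYyYxXYXxxYxxYYy  (last char: 'y')
  sorted[20] = yYxXYXxxYxxYYyyX$YxYXyY  (last char: 'Y')
  sorted[21] = yYyYxXYXxxYxxYYyyX$YxYX  (last char: 'X')
  sorted[22] = yyX$YxYXyYyYxXYXxxYxxYY  (last char: 'Y')
Last column: XyxYYXxxy$xyYYYxxYXyYXY
Original string S is at sorted index 9

Answer: XyxYYXxxy$xyYYYxxYXyYXY
9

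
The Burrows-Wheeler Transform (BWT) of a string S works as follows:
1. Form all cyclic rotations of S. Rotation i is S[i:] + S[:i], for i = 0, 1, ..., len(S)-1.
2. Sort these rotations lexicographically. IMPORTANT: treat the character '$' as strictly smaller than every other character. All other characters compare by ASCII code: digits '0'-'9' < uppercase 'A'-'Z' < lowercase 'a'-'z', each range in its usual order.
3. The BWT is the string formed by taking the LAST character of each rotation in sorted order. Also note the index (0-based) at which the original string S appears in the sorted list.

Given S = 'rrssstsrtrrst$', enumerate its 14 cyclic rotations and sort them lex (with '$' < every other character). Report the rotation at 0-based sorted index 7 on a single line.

Answer: ssstsrtrrst$rr

Derivation:
All 14 rotations (rotation i = S[i:]+S[:i]):
  rot[0] = rrssstsrtrrst$
  rot[1] = rssstsrtrrst$r
  rot[2] = ssstsrtrrst$rr
  rot[3] = sstsrtrrst$rrs
  rot[4] = stsrtrrst$rrss
  rot[5] = tsrtrrst$rrsss
  rot[6] = srtrrst$rrssst
  rot[7] = rtrrst$rrsssts
  rot[8] = trrst$rrssstsr
  rot[9] = rrst$rrssstsrt
  rot[10] = rst$rrssstsrtr
  rot[11] = st$rrssstsrtrr
  rot[12] = t$rrssstsrtrrs
  rot[13] = $rrssstsrtrrst
Sorted (with $ < everything):
  sorted[0] = $rrssstsrtrrst
  sorted[1] = rrssstsrtrrst$
  sorted[2] = rrst$rrssstsrt
  sorted[3] = rssstsrtrrst$r
  sorted[4] = rst$rrssstsrtr
  sorted[5] = rtrrst$rrsssts
  sorted[6] = srtrrst$rrssst
  sorted[7] = ssstsrtrrst$rr
  sorted[8] = sstsrtrrst$rrs
  sorted[9] = st$rrssstsrtrr
  sorted[10] = stsrtrrst$rrss
  sorted[11] = t$rrssstsrtrrs
  sorted[12] = trrst$rrssstsr
  sorted[13] = tsrtrrst$rrsss
sorted[7] = ssstsrtrrst$rr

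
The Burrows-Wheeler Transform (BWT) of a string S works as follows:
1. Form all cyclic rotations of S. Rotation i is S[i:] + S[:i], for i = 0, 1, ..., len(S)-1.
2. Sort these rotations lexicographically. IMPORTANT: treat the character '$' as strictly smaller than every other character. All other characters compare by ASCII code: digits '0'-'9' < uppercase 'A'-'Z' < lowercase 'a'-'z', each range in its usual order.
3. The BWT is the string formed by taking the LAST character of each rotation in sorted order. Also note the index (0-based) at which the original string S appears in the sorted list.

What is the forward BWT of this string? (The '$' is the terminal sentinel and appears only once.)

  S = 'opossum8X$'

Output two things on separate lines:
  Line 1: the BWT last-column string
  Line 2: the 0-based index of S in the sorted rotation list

Answer: Xm8u$pooss
4

Derivation:
All 10 rotations (rotation i = S[i:]+S[:i]):
  rot[0] = opossum8X$
  rot[1] = possum8X$o
  rot[2] = ossum8X$op
  rot[3] = ssum8X$opo
  rot[4] = sum8X$opos
  rot[5] = um8X$oposs
  rot[6] = m8X$opossu
  rot[7] = 8X$opossum
  rot[8] = X$opossum8
  rot[9] = $opossum8X
Sorted (with $ < everything):
  sorted[0] = $opossum8X  (last char: 'X')
  sorted[1] = 8X$opossum  (last char: 'm')
  sorted[2] = X$opossum8  (last char: '8')
  sorted[3] = m8X$opossu  (last char: 'u')
  sorted[4] = opossum8X$  (last char: '$')
  sorted[5] = ossum8X$op  (last char: 'p')
  sorted[6] = possum8X$o  (last char: 'o')
  sorted[7] = ssum8X$opo  (last char: 'o')
  sorted[8] = sum8X$opos  (last char: 's')
  sorted[9] = um8X$oposs  (last char: 's')
Last column: Xm8u$pooss
Original string S is at sorted index 4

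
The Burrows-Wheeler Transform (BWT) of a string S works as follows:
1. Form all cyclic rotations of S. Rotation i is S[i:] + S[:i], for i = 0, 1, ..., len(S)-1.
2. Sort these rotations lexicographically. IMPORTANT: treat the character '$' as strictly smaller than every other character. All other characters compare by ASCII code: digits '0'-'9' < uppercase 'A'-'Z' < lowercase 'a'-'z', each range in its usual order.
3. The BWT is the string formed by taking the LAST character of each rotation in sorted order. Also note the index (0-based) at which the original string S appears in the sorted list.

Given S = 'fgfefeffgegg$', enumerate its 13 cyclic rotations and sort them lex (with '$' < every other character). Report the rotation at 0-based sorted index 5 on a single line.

Answer: feffgegg$fgfe

Derivation:
All 13 rotations (rotation i = S[i:]+S[:i]):
  rot[0] = fgfefeffgegg$
  rot[1] = gfefeffgegg$f
  rot[2] = fefeffgegg$fg
  rot[3] = efeffgegg$fgf
  rot[4] = feffgegg$fgfe
  rot[5] = effgegg$fgfef
  rot[6] = ffgegg$fgfefe
  rot[7] = fgegg$fgfefef
  rot[8] = gegg$fgfefeff
  rot[9] = egg$fgfefeffg
  rot[10] = gg$fgfefeffge
  rot[11] = g$fgfefeffgeg
  rot[12] = $fgfefeffgegg
Sorted (with $ < everything):
  sorted[0] = $fgfefeffgegg
  sorted[1] = efeffgegg$fgf
  sorted[2] = effgegg$fgfef
  sorted[3] = egg$fgfefeffg
  sorted[4] = fefeffgegg$fg
  sorted[5] = feffgegg$fgfe
  sorted[6] = ffgegg$fgfefe
  sorted[7] = fgegg$fgfefef
  sorted[8] = fgfefeffgegg$
  sorted[9] = g$fgfefeffgeg
  sorted[10] = gegg$fgfefeff
  sorted[11] = gfefeffgegg$f
  sorted[12] = gg$fgfefeffge
sorted[5] = feffgegg$fgfe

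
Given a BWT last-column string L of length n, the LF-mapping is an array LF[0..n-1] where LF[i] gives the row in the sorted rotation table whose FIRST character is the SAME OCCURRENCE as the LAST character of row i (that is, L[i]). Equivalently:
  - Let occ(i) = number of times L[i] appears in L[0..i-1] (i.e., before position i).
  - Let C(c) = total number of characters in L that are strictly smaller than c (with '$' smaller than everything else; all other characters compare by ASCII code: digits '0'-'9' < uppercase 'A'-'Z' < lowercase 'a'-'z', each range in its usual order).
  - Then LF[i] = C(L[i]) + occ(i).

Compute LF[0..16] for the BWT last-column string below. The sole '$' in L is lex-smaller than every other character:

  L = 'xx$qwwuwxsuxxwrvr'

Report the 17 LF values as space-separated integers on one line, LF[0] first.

Answer: 12 13 0 1 8 9 5 10 14 4 6 15 16 11 2 7 3

Derivation:
Char counts: '$':1, 'q':1, 'r':2, 's':1, 'u':2, 'v':1, 'w':4, 'x':5
C (first-col start): C('$')=0, C('q')=1, C('r')=2, C('s')=4, C('u')=5, C('v')=7, C('w')=8, C('x')=12
L[0]='x': occ=0, LF[0]=C('x')+0=12+0=12
L[1]='x': occ=1, LF[1]=C('x')+1=12+1=13
L[2]='$': occ=0, LF[2]=C('$')+0=0+0=0
L[3]='q': occ=0, LF[3]=C('q')+0=1+0=1
L[4]='w': occ=0, LF[4]=C('w')+0=8+0=8
L[5]='w': occ=1, LF[5]=C('w')+1=8+1=9
L[6]='u': occ=0, LF[6]=C('u')+0=5+0=5
L[7]='w': occ=2, LF[7]=C('w')+2=8+2=10
L[8]='x': occ=2, LF[8]=C('x')+2=12+2=14
L[9]='s': occ=0, LF[9]=C('s')+0=4+0=4
L[10]='u': occ=1, LF[10]=C('u')+1=5+1=6
L[11]='x': occ=3, LF[11]=C('x')+3=12+3=15
L[12]='x': occ=4, LF[12]=C('x')+4=12+4=16
L[13]='w': occ=3, LF[13]=C('w')+3=8+3=11
L[14]='r': occ=0, LF[14]=C('r')+0=2+0=2
L[15]='v': occ=0, LF[15]=C('v')+0=7+0=7
L[16]='r': occ=1, LF[16]=C('r')+1=2+1=3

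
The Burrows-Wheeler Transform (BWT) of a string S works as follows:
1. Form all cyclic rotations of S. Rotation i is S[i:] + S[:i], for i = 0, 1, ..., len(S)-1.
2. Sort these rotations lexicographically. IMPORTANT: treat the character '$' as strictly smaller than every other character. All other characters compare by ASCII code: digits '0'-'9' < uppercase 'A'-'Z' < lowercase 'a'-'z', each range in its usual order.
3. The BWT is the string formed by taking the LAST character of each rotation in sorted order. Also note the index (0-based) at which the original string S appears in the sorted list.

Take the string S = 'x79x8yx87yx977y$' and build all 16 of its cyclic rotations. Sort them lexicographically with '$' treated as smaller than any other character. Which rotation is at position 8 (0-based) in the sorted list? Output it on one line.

Answer: 9x8yx87yx977y$x7

Derivation:
All 16 rotations (rotation i = S[i:]+S[:i]):
  rot[0] = x79x8yx87yx977y$
  rot[1] = 79x8yx87yx977y$x
  rot[2] = 9x8yx87yx977y$x7
  rot[3] = x8yx87yx977y$x79
  rot[4] = 8yx87yx977y$x79x
  rot[5] = yx87yx977y$x79x8
  rot[6] = x87yx977y$x79x8y
  rot[7] = 87yx977y$x79x8yx
  rot[8] = 7yx977y$x79x8yx8
  rot[9] = yx977y$x79x8yx87
  rot[10] = x977y$x79x8yx87y
  rot[11] = 977y$x79x8yx87yx
  rot[12] = 77y$x79x8yx87yx9
  rot[13] = 7y$x79x8yx87yx97
  rot[14] = y$x79x8yx87yx977
  rot[15] = $x79x8yx87yx977y
Sorted (with $ < everything):
  sorted[0] = $x79x8yx87yx977y
  sorted[1] = 77y$x79x8yx87yx9
  sorted[2] = 79x8yx87yx977y$x
  sorted[3] = 7y$x79x8yx87yx97
  sorted[4] = 7yx977y$x79x8yx8
  sorted[5] = 87yx977y$x79x8yx
  sorted[6] = 8yx87yx977y$x79x
  sorted[7] = 977y$x79x8yx87yx
  sorted[8] = 9x8yx87yx977y$x7
  sorted[9] = x79x8yx87yx977y$
  sorted[10] = x87yx977y$x79x8y
  sorted[11] = x8yx87yx977y$x79
  sorted[12] = x977y$x79x8yx87y
  sorted[13] = y$x79x8yx87yx977
  sorted[14] = yx87yx977y$x79x8
  sorted[15] = yx977y$x79x8yx87
sorted[8] = 9x8yx87yx977y$x7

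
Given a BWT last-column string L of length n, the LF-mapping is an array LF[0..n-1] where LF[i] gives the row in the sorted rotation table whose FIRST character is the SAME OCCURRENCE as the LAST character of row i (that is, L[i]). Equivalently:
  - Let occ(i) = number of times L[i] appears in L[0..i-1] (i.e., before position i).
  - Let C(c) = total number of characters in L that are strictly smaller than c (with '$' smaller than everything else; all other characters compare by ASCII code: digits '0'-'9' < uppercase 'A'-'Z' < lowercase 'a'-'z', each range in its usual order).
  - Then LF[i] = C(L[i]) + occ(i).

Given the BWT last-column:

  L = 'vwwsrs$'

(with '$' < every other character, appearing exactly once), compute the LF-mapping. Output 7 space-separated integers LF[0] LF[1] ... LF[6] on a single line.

Char counts: '$':1, 'r':1, 's':2, 'v':1, 'w':2
C (first-col start): C('$')=0, C('r')=1, C('s')=2, C('v')=4, C('w')=5
L[0]='v': occ=0, LF[0]=C('v')+0=4+0=4
L[1]='w': occ=0, LF[1]=C('w')+0=5+0=5
L[2]='w': occ=1, LF[2]=C('w')+1=5+1=6
L[3]='s': occ=0, LF[3]=C('s')+0=2+0=2
L[4]='r': occ=0, LF[4]=C('r')+0=1+0=1
L[5]='s': occ=1, LF[5]=C('s')+1=2+1=3
L[6]='$': occ=0, LF[6]=C('$')+0=0+0=0

Answer: 4 5 6 2 1 3 0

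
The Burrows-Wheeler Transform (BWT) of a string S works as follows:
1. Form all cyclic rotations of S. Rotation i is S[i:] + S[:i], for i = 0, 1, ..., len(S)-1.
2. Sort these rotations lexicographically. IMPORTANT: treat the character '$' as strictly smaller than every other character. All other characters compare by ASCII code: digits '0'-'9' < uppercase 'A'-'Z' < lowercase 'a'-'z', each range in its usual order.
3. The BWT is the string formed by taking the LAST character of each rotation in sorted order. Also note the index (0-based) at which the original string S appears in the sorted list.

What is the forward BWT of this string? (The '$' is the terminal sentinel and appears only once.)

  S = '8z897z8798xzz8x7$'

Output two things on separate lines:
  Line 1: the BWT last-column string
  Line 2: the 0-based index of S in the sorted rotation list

All 17 rotations (rotation i = S[i:]+S[:i]):
  rot[0] = 8z897z8798xzz8x7$
  rot[1] = z897z8798xzz8x7$8
  rot[2] = 897z8798xzz8x7$8z
  rot[3] = 97z8798xzz8x7$8z8
  rot[4] = 7z8798xzz8x7$8z89
  rot[5] = z8798xzz8x7$8z897
  rot[6] = 8798xzz8x7$8z897z
  rot[7] = 798xzz8x7$8z897z8
  rot[8] = 98xzz8x7$8z897z87
  rot[9] = 8xzz8x7$8z897z879
  rot[10] = xzz8x7$8z897z8798
  rot[11] = zz8x7$8z897z8798x
  rot[12] = z8x7$8z897z8798xz
  rot[13] = 8x7$8z897z8798xzz
  rot[14] = x7$8z897z8798xzz8
  rot[15] = 7$8z897z8798xzz8x
  rot[16] = $8z897z8798xzz8x7
Sorted (with $ < everything):
  sorted[0] = $8z897z8798xzz8x7  (last char: '7')
  sorted[1] = 7$8z897z8798xzz8x  (last char: 'x')
  sorted[2] = 798xzz8x7$8z897z8  (last char: '8')
  sorted[3] = 7z8798xzz8x7$8z89  (last char: '9')
  sorted[4] = 8798xzz8x7$8z897z  (last char: 'z')
  sorted[5] = 897z8798xzz8x7$8z  (last char: 'z')
  sorted[6] = 8x7$8z897z8798xzz  (last char: 'z')
  sorted[7] = 8xzz8x7$8z897z879  (last char: '9')
  sorted[8] = 8z897z8798xzz8x7$  (last char: '$')
  sorted[9] = 97z8798xzz8x7$8z8  (last char: '8')
  sorted[10] = 98xzz8x7$8z897z87  (last char: '7')
  sorted[11] = x7$8z897z8798xzz8  (last char: '8')
  sorted[12] = xzz8x7$8z897z8798  (last char: '8')
  sorted[13] = z8798xzz8x7$8z897  (last char: '7')
  sorted[14] = z897z8798xzz8x7$8  (last char: '8')
  sorted[15] = z8x7$8z897z8798xz  (last char: 'z')
  sorted[16] = zz8x7$8z897z8798x  (last char: 'x')
Last column: 7x89zzz9$878878zx
Original string S is at sorted index 8

Answer: 7x89zzz9$878878zx
8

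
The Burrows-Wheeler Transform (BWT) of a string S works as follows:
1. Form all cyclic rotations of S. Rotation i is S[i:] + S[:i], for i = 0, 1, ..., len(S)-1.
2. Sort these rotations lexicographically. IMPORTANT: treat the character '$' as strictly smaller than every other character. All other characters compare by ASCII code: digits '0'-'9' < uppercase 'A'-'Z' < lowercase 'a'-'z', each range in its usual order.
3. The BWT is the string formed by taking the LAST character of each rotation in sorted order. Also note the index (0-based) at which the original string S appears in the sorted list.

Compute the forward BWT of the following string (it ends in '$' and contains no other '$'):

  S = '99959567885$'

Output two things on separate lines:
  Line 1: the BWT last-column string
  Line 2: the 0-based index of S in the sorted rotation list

All 12 rotations (rotation i = S[i:]+S[:i]):
  rot[0] = 99959567885$
  rot[1] = 9959567885$9
  rot[2] = 959567885$99
  rot[3] = 59567885$999
  rot[4] = 9567885$9995
  rot[5] = 567885$99959
  rot[6] = 67885$999595
  rot[7] = 7885$9995956
  rot[8] = 885$99959567
  rot[9] = 85$999595678
  rot[10] = 5$9995956788
  rot[11] = $99959567885
Sorted (with $ < everything):
  sorted[0] = $99959567885  (last char: '5')
  sorted[1] = 5$9995956788  (last char: '8')
  sorted[2] = 567885$99959  (last char: '9')
  sorted[3] = 59567885$999  (last char: '9')
  sorted[4] = 67885$999595  (last char: '5')
  sorted[5] = 7885$9995956  (last char: '6')
  sorted[6] = 85$999595678  (last char: '8')
  sorted[7] = 885$99959567  (last char: '7')
  sorted[8] = 9567885$9995  (last char: '5')
  sorted[9] = 959567885$99  (last char: '9')
  sorted[10] = 9959567885$9  (last char: '9')
  sorted[11] = 99959567885$  (last char: '$')
Last column: 58995687599$
Original string S is at sorted index 11

Answer: 58995687599$
11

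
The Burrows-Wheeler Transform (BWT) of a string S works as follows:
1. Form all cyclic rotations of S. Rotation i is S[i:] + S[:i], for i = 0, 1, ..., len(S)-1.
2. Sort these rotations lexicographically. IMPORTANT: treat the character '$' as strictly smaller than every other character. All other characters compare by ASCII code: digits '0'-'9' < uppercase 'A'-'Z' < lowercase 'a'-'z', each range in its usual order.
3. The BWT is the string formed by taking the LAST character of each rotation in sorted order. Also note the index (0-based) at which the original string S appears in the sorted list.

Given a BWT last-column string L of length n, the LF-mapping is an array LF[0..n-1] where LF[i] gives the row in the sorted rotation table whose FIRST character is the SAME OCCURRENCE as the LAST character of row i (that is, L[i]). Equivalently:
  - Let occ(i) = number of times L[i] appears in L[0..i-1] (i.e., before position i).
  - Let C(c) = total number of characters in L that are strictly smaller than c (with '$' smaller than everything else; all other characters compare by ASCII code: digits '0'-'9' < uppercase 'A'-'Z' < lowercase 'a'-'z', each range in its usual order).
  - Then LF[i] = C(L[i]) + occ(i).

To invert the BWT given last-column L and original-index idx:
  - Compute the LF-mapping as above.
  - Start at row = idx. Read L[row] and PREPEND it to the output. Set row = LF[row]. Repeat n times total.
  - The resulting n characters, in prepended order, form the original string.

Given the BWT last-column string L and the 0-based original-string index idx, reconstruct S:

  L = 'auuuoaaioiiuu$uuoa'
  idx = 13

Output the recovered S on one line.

LF mapping: 1 11 12 13 8 2 3 5 9 6 7 14 15 0 16 17 10 4
Walk LF starting at row 13, prepending L[row]:
  step 1: row=13, L[13]='$', prepend. Next row=LF[13]=0
  step 2: row=0, L[0]='a', prepend. Next row=LF[0]=1
  step 3: row=1, L[1]='u', prepend. Next row=LF[1]=11
  step 4: row=11, L[11]='u', prepend. Next row=LF[11]=14
  step 5: row=14, L[14]='u', prepend. Next row=LF[14]=16
  step 6: row=16, L[16]='o', prepend. Next row=LF[16]=10
  step 7: row=10, L[10]='i', prepend. Next row=LF[10]=7
  step 8: row=7, L[7]='i', prepend. Next row=LF[7]=5
  step 9: row=5, L[5]='a', prepend. Next row=LF[5]=2
  step 10: row=2, L[2]='u', prepend. Next row=LF[2]=12
  step 11: row=12, L[12]='u', prepend. Next row=LF[12]=15
  step 12: row=15, L[15]='u', prepend. Next row=LF[15]=17
  step 13: row=17, L[17]='a', prepend. Next row=LF[17]=4
  step 14: row=4, L[4]='o', prepend. Next row=LF[4]=8
  step 15: row=8, L[8]='o', prepend. Next row=LF[8]=9
  step 16: row=9, L[9]='i', prepend. Next row=LF[9]=6
  step 17: row=6, L[6]='a', prepend. Next row=LF[6]=3
  step 18: row=3, L[3]='u', prepend. Next row=LF[3]=13
Reversed output: uaiooauuuaiiouuua$

Answer: uaiooauuuaiiouuua$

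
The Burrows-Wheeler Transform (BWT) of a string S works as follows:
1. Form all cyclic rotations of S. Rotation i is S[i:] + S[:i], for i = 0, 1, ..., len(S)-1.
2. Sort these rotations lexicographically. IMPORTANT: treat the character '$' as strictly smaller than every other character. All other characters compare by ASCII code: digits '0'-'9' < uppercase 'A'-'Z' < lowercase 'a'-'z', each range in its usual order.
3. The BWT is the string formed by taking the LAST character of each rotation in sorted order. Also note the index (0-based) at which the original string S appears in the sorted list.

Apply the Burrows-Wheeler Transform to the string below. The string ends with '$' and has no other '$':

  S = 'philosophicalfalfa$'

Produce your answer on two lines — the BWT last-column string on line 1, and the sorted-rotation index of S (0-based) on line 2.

All 19 rotations (rotation i = S[i:]+S[:i]):
  rot[0] = philosophicalfalfa$
  rot[1] = hilosophicalfalfa$p
  rot[2] = ilosophicalfalfa$ph
  rot[3] = losophicalfalfa$phi
  rot[4] = osophicalfalfa$phil
  rot[5] = sophicalfalfa$philo
  rot[6] = ophicalfalfa$philos
  rot[7] = phicalfalfa$philoso
  rot[8] = hicalfalfa$philosop
  rot[9] = icalfalfa$philosoph
  rot[10] = calfalfa$philosophi
  rot[11] = alfalfa$philosophic
  rot[12] = lfalfa$philosophica
  rot[13] = falfa$philosophical
  rot[14] = alfa$philosophicalf
  rot[15] = lfa$philosophicalfa
  rot[16] = fa$philosophicalfal
  rot[17] = a$philosophicalfalf
  rot[18] = $philosophicalfalfa
Sorted (with $ < everything):
  sorted[0] = $philosophicalfalfa  (last char: 'a')
  sorted[1] = a$philosophicalfalf  (last char: 'f')
  sorted[2] = alfa$philosophicalf  (last char: 'f')
  sorted[3] = alfalfa$philosophic  (last char: 'c')
  sorted[4] = calfalfa$philosophi  (last char: 'i')
  sorted[5] = fa$philosophicalfal  (last char: 'l')
  sorted[6] = falfa$philosophical  (last char: 'l')
  sorted[7] = hicalfalfa$philosop  (last char: 'p')
  sorted[8] = hilosophicalfalfa$p  (last char: 'p')
  sorted[9] = icalfalfa$philosoph  (last char: 'h')
  sorted[10] = ilosophicalfalfa$ph  (last char: 'h')
  sorted[11] = lfa$philosophicalfa  (last char: 'a')
  sorted[12] = lfalfa$philosophica  (last char: 'a')
  sorted[13] = losophicalfalfa$phi  (last char: 'i')
  sorted[14] = ophicalfalfa$philos  (last char: 's')
  sorted[15] = osophicalfalfa$phil  (last char: 'l')
  sorted[16] = phicalfalfa$philoso  (last char: 'o')
  sorted[17] = philosophicalfalfa$  (last char: '$')
  sorted[18] = sophicalfalfa$philo  (last char: 'o')
Last column: affcillpphhaaislo$o
Original string S is at sorted index 17

Answer: affcillpphhaaislo$o
17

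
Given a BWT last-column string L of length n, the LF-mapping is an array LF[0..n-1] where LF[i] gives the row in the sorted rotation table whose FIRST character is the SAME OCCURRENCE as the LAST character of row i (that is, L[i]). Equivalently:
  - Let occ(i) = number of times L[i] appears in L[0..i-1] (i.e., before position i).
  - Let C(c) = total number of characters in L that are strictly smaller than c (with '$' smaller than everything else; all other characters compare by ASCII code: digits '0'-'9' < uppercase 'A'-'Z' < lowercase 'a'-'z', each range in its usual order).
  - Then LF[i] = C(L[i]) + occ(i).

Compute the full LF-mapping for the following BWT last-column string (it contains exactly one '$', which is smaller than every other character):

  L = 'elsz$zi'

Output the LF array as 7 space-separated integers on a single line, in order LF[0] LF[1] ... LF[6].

Char counts: '$':1, 'e':1, 'i':1, 'l':1, 's':1, 'z':2
C (first-col start): C('$')=0, C('e')=1, C('i')=2, C('l')=3, C('s')=4, C('z')=5
L[0]='e': occ=0, LF[0]=C('e')+0=1+0=1
L[1]='l': occ=0, LF[1]=C('l')+0=3+0=3
L[2]='s': occ=0, LF[2]=C('s')+0=4+0=4
L[3]='z': occ=0, LF[3]=C('z')+0=5+0=5
L[4]='$': occ=0, LF[4]=C('$')+0=0+0=0
L[5]='z': occ=1, LF[5]=C('z')+1=5+1=6
L[6]='i': occ=0, LF[6]=C('i')+0=2+0=2

Answer: 1 3 4 5 0 6 2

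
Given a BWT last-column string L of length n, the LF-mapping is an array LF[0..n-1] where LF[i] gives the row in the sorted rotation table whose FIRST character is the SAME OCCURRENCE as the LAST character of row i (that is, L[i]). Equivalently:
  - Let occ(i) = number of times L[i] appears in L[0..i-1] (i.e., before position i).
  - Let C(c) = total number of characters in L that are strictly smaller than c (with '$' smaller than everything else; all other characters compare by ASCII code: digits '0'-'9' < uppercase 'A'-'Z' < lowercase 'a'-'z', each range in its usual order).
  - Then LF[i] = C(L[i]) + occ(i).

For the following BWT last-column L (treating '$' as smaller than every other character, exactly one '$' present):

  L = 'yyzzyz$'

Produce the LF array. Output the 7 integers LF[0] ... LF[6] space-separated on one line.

Answer: 1 2 4 5 3 6 0

Derivation:
Char counts: '$':1, 'y':3, 'z':3
C (first-col start): C('$')=0, C('y')=1, C('z')=4
L[0]='y': occ=0, LF[0]=C('y')+0=1+0=1
L[1]='y': occ=1, LF[1]=C('y')+1=1+1=2
L[2]='z': occ=0, LF[2]=C('z')+0=4+0=4
L[3]='z': occ=1, LF[3]=C('z')+1=4+1=5
L[4]='y': occ=2, LF[4]=C('y')+2=1+2=3
L[5]='z': occ=2, LF[5]=C('z')+2=4+2=6
L[6]='$': occ=0, LF[6]=C('$')+0=0+0=0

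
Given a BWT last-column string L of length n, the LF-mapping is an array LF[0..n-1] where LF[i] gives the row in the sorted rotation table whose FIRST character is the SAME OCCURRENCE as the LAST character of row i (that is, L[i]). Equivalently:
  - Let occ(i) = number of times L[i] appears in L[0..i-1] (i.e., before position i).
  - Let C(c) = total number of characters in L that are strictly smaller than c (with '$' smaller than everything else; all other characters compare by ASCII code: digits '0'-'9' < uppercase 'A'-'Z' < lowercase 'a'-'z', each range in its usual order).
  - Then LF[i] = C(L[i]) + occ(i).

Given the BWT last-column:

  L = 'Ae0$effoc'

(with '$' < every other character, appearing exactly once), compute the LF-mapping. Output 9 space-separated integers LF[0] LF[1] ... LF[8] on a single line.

Answer: 2 4 1 0 5 6 7 8 3

Derivation:
Char counts: '$':1, '0':1, 'A':1, 'c':1, 'e':2, 'f':2, 'o':1
C (first-col start): C('$')=0, C('0')=1, C('A')=2, C('c')=3, C('e')=4, C('f')=6, C('o')=8
L[0]='A': occ=0, LF[0]=C('A')+0=2+0=2
L[1]='e': occ=0, LF[1]=C('e')+0=4+0=4
L[2]='0': occ=0, LF[2]=C('0')+0=1+0=1
L[3]='$': occ=0, LF[3]=C('$')+0=0+0=0
L[4]='e': occ=1, LF[4]=C('e')+1=4+1=5
L[5]='f': occ=0, LF[5]=C('f')+0=6+0=6
L[6]='f': occ=1, LF[6]=C('f')+1=6+1=7
L[7]='o': occ=0, LF[7]=C('o')+0=8+0=8
L[8]='c': occ=0, LF[8]=C('c')+0=3+0=3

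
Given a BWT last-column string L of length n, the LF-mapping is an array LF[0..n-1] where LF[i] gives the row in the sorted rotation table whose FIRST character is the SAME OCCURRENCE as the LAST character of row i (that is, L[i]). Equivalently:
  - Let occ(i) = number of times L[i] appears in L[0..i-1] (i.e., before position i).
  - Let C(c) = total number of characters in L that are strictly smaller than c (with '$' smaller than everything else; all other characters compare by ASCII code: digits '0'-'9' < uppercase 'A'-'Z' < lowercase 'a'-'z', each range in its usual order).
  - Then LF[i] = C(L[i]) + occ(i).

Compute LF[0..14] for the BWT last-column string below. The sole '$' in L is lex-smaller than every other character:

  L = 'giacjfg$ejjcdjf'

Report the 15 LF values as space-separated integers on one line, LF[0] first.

Char counts: '$':1, 'a':1, 'c':2, 'd':1, 'e':1, 'f':2, 'g':2, 'i':1, 'j':4
C (first-col start): C('$')=0, C('a')=1, C('c')=2, C('d')=4, C('e')=5, C('f')=6, C('g')=8, C('i')=10, C('j')=11
L[0]='g': occ=0, LF[0]=C('g')+0=8+0=8
L[1]='i': occ=0, LF[1]=C('i')+0=10+0=10
L[2]='a': occ=0, LF[2]=C('a')+0=1+0=1
L[3]='c': occ=0, LF[3]=C('c')+0=2+0=2
L[4]='j': occ=0, LF[4]=C('j')+0=11+0=11
L[5]='f': occ=0, LF[5]=C('f')+0=6+0=6
L[6]='g': occ=1, LF[6]=C('g')+1=8+1=9
L[7]='$': occ=0, LF[7]=C('$')+0=0+0=0
L[8]='e': occ=0, LF[8]=C('e')+0=5+0=5
L[9]='j': occ=1, LF[9]=C('j')+1=11+1=12
L[10]='j': occ=2, LF[10]=C('j')+2=11+2=13
L[11]='c': occ=1, LF[11]=C('c')+1=2+1=3
L[12]='d': occ=0, LF[12]=C('d')+0=4+0=4
L[13]='j': occ=3, LF[13]=C('j')+3=11+3=14
L[14]='f': occ=1, LF[14]=C('f')+1=6+1=7

Answer: 8 10 1 2 11 6 9 0 5 12 13 3 4 14 7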